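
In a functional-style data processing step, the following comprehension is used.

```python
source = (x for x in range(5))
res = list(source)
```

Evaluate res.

Step 1: Generator expression iterates range(5): [0, 1, 2, 3, 4].
Step 2: list() collects all values.
Therefore res = [0, 1, 2, 3, 4].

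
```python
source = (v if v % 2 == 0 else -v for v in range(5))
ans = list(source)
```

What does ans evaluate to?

Step 1: For each v in range(5), yield v if even, else -v:
  v=0: even, yield 0
  v=1: odd, yield -1
  v=2: even, yield 2
  v=3: odd, yield -3
  v=4: even, yield 4
Therefore ans = [0, -1, 2, -3, 4].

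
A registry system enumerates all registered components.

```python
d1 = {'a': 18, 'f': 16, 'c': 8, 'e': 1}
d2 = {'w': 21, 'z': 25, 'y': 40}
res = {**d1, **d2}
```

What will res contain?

Step 1: Merge d1 and d2 (d2 values override on key conflicts).
Step 2: d1 has keys ['a', 'f', 'c', 'e'], d2 has keys ['w', 'z', 'y'].
Therefore res = {'a': 18, 'f': 16, 'c': 8, 'e': 1, 'w': 21, 'z': 25, 'y': 40}.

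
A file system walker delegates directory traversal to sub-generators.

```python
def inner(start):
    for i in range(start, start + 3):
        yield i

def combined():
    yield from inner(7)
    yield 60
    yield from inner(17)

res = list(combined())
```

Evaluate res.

Step 1: combined() delegates to inner(7):
  yield 7
  yield 8
  yield 9
Step 2: yield 60
Step 3: Delegates to inner(17):
  yield 17
  yield 18
  yield 19
Therefore res = [7, 8, 9, 60, 17, 18, 19].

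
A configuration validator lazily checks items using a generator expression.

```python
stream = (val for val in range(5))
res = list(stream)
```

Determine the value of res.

Step 1: Generator expression iterates range(5): [0, 1, 2, 3, 4].
Step 2: list() collects all values.
Therefore res = [0, 1, 2, 3, 4].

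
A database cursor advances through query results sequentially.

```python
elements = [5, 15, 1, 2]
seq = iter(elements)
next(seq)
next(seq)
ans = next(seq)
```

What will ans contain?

Step 1: Create iterator over [5, 15, 1, 2].
Step 2: next() consumes 5.
Step 3: next() consumes 15.
Step 4: next() returns 1.
Therefore ans = 1.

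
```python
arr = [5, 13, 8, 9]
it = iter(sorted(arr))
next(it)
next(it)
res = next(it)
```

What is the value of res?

Step 1: sorted([5, 13, 8, 9]) = [5, 8, 9, 13].
Step 2: Create iterator and skip 2 elements.
Step 3: next() returns 9.
Therefore res = 9.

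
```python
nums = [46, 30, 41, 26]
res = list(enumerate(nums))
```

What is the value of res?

Step 1: enumerate pairs each element with its index:
  (0, 46)
  (1, 30)
  (2, 41)
  (3, 26)
Therefore res = [(0, 46), (1, 30), (2, 41), (3, 26)].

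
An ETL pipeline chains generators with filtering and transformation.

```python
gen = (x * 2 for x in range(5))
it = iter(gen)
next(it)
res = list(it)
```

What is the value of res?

Step 1: Generator produces [0, 2, 4, 6, 8].
Step 2: next(it) consumes first element (0).
Step 3: list(it) collects remaining: [2, 4, 6, 8].
Therefore res = [2, 4, 6, 8].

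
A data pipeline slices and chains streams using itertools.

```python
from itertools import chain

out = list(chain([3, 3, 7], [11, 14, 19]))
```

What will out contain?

Step 1: chain() concatenates iterables: [3, 3, 7] + [11, 14, 19].
Therefore out = [3, 3, 7, 11, 14, 19].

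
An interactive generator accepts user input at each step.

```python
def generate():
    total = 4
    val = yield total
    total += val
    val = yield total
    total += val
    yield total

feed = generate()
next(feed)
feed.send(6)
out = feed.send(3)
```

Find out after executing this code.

Step 1: next() -> yield total=4.
Step 2: send(6) -> val=6, total = 4+6 = 10, yield 10.
Step 3: send(3) -> val=3, total = 10+3 = 13, yield 13.
Therefore out = 13.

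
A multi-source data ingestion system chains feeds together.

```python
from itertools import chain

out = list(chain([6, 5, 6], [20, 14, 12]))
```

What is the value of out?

Step 1: chain() concatenates iterables: [6, 5, 6] + [20, 14, 12].
Therefore out = [6, 5, 6, 20, 14, 12].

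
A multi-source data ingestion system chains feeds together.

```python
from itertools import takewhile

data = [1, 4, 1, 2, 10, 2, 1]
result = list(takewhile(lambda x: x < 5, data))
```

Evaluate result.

Step 1: takewhile stops at first element >= 5:
  1 < 5: take
  4 < 5: take
  1 < 5: take
  2 < 5: take
  10 >= 5: stop
Therefore result = [1, 4, 1, 2].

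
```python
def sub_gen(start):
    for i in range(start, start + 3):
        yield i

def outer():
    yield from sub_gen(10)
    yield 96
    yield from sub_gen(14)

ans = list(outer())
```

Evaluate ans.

Step 1: outer() delegates to sub_gen(10):
  yield 10
  yield 11
  yield 12
Step 2: yield 96
Step 3: Delegates to sub_gen(14):
  yield 14
  yield 15
  yield 16
Therefore ans = [10, 11, 12, 96, 14, 15, 16].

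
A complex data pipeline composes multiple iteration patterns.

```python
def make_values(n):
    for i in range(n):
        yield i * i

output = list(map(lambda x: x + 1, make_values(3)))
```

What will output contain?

Step 1: make_values(3) yields squares: [0, 1, 4].
Step 2: map adds 1 to each: [1, 2, 5].
Therefore output = [1, 2, 5].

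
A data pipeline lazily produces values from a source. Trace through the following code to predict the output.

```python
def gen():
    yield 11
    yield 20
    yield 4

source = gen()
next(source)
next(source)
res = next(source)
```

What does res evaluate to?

Step 1: gen() creates a generator.
Step 2: next(source) yields 11 (consumed and discarded).
Step 3: next(source) yields 20 (consumed and discarded).
Step 4: next(source) yields 4, assigned to res.
Therefore res = 4.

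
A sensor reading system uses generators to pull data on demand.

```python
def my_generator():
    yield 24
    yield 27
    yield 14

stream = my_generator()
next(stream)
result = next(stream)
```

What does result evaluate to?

Step 1: my_generator() creates a generator.
Step 2: next(stream) yields 24 (consumed and discarded).
Step 3: next(stream) yields 27, assigned to result.
Therefore result = 27.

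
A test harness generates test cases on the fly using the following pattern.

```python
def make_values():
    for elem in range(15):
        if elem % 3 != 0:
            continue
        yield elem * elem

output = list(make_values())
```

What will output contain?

Step 1: Only yield elem**2 when elem is divisible by 3:
  elem=0: 0 % 3 == 0, yield 0**2 = 0
  elem=3: 3 % 3 == 0, yield 3**2 = 9
  elem=6: 6 % 3 == 0, yield 6**2 = 36
  elem=9: 9 % 3 == 0, yield 9**2 = 81
  elem=12: 12 % 3 == 0, yield 12**2 = 144
Therefore output = [0, 9, 36, 81, 144].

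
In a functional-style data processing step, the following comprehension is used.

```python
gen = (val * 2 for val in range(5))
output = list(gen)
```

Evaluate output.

Step 1: For each val in range(5), compute val*2:
  val=0: 0*2 = 0
  val=1: 1*2 = 2
  val=2: 2*2 = 4
  val=3: 3*2 = 6
  val=4: 4*2 = 8
Therefore output = [0, 2, 4, 6, 8].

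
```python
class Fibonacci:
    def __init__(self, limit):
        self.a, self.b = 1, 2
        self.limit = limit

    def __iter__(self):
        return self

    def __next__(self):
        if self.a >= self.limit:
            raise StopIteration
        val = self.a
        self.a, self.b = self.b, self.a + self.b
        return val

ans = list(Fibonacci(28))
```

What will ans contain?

Step 1: Fibonacci-like sequence (a=1, b=2) until >= 28:
  Yield 1, then a,b = 2,3
  Yield 2, then a,b = 3,5
  Yield 3, then a,b = 5,8
  Yield 5, then a,b = 8,13
  Yield 8, then a,b = 13,21
  Yield 13, then a,b = 21,34
  Yield 21, then a,b = 34,55
Step 2: 34 >= 28, stop.
Therefore ans = [1, 2, 3, 5, 8, 13, 21].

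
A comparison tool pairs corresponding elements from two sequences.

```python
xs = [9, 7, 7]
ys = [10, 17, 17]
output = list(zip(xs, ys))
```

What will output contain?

Step 1: zip pairs elements at same index:
  Index 0: (9, 10)
  Index 1: (7, 17)
  Index 2: (7, 17)
Therefore output = [(9, 10), (7, 17), (7, 17)].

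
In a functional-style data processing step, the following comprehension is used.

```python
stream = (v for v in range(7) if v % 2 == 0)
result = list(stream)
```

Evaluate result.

Step 1: Filter range(7) keeping only even values:
  v=0: even, included
  v=1: odd, excluded
  v=2: even, included
  v=3: odd, excluded
  v=4: even, included
  v=5: odd, excluded
  v=6: even, included
Therefore result = [0, 2, 4, 6].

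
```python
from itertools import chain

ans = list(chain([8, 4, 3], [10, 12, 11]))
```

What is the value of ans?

Step 1: chain() concatenates iterables: [8, 4, 3] + [10, 12, 11].
Therefore ans = [8, 4, 3, 10, 12, 11].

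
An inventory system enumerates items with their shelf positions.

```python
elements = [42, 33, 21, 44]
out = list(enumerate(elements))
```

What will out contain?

Step 1: enumerate pairs each element with its index:
  (0, 42)
  (1, 33)
  (2, 21)
  (3, 44)
Therefore out = [(0, 42), (1, 33), (2, 21), (3, 44)].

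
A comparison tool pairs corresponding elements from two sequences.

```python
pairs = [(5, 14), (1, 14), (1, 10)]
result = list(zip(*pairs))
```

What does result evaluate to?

Step 1: zip(*pairs) transposes: unzips [(5, 14), (1, 14), (1, 10)] into separate sequences.
Step 2: First elements: (5, 1, 1), second elements: (14, 14, 10).
Therefore result = [(5, 1, 1), (14, 14, 10)].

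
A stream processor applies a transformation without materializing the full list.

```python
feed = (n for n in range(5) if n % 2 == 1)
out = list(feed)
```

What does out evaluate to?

Step 1: Filter range(5) keeping only odd values:
  n=0: even, excluded
  n=1: odd, included
  n=2: even, excluded
  n=3: odd, included
  n=4: even, excluded
Therefore out = [1, 3].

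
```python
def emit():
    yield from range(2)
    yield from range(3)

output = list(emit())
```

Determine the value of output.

Step 1: Trace yields in order:
  yield 0
  yield 1
  yield 0
  yield 1
  yield 2
Therefore output = [0, 1, 0, 1, 2].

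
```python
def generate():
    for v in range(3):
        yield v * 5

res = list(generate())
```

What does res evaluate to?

Step 1: For each v in range(3), yield v * 5:
  v=0: yield 0 * 5 = 0
  v=1: yield 1 * 5 = 5
  v=2: yield 2 * 5 = 10
Therefore res = [0, 5, 10].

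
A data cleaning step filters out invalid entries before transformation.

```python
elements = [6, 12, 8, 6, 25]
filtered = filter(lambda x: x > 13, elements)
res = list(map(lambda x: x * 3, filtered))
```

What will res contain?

Step 1: Filter elements for elements > 13:
  6: removed
  12: removed
  8: removed
  6: removed
  25: kept
Step 2: Map x * 3 on filtered [25]:
  25 -> 75
Therefore res = [75].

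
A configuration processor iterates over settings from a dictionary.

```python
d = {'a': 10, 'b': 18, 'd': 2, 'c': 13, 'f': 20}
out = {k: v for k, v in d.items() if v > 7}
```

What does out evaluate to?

Step 1: Filter items where value > 7:
  'a': 10 > 7: kept
  'b': 18 > 7: kept
  'd': 2 <= 7: removed
  'c': 13 > 7: kept
  'f': 20 > 7: kept
Therefore out = {'a': 10, 'b': 18, 'c': 13, 'f': 20}.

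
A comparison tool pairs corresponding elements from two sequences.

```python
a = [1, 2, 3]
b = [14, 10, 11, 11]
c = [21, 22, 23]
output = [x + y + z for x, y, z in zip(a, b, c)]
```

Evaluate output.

Step 1: zip three lists (truncates to shortest, len=3):
  1 + 14 + 21 = 36
  2 + 10 + 22 = 34
  3 + 11 + 23 = 37
Therefore output = [36, 34, 37].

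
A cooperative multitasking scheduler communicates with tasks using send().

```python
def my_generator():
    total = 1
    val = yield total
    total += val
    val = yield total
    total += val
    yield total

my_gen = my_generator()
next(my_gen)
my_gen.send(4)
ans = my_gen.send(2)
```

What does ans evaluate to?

Step 1: next() -> yield total=1.
Step 2: send(4) -> val=4, total = 1+4 = 5, yield 5.
Step 3: send(2) -> val=2, total = 5+2 = 7, yield 7.
Therefore ans = 7.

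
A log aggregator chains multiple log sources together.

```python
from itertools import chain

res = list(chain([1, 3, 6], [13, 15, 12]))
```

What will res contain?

Step 1: chain() concatenates iterables: [1, 3, 6] + [13, 15, 12].
Therefore res = [1, 3, 6, 13, 15, 12].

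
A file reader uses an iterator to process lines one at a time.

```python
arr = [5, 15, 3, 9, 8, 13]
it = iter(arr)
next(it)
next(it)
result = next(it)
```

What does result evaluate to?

Step 1: Create iterator over [5, 15, 3, 9, 8, 13].
Step 2: next() consumes 5.
Step 3: next() consumes 15.
Step 4: next() returns 3.
Therefore result = 3.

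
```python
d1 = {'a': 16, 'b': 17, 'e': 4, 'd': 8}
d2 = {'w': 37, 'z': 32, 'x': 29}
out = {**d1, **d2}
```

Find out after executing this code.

Step 1: Merge d1 and d2 (d2 values override on key conflicts).
Step 2: d1 has keys ['a', 'b', 'e', 'd'], d2 has keys ['w', 'z', 'x'].
Therefore out = {'a': 16, 'b': 17, 'e': 4, 'd': 8, 'w': 37, 'z': 32, 'x': 29}.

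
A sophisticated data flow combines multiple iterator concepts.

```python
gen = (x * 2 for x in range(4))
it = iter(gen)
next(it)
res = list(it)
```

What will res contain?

Step 1: Generator produces [0, 2, 4, 6].
Step 2: next(it) consumes first element (0).
Step 3: list(it) collects remaining: [2, 4, 6].
Therefore res = [2, 4, 6].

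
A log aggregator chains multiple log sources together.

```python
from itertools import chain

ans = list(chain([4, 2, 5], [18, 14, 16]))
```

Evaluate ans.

Step 1: chain() concatenates iterables: [4, 2, 5] + [18, 14, 16].
Therefore ans = [4, 2, 5, 18, 14, 16].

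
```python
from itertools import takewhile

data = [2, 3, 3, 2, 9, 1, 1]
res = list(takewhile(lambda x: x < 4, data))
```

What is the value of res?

Step 1: takewhile stops at first element >= 4:
  2 < 4: take
  3 < 4: take
  3 < 4: take
  2 < 4: take
  9 >= 4: stop
Therefore res = [2, 3, 3, 2].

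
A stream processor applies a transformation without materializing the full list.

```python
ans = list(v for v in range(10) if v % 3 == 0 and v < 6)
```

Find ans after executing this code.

Step 1: Filter range(10) where v % 3 == 0 and v < 6:
  v=0: both conditions met, included
  v=1: excluded (1 % 3 != 0)
  v=2: excluded (2 % 3 != 0)
  v=3: both conditions met, included
  v=4: excluded (4 % 3 != 0)
  v=5: excluded (5 % 3 != 0)
  v=6: excluded (6 >= 6)
  v=7: excluded (7 % 3 != 0, 7 >= 6)
  v=8: excluded (8 % 3 != 0, 8 >= 6)
  v=9: excluded (9 >= 6)
Therefore ans = [0, 3].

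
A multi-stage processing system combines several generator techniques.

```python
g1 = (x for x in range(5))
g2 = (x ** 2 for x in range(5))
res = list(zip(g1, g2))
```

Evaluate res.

Step 1: g1 produces [0, 1, 2, 3, 4].
Step 2: g2 produces [0, 1, 4, 9, 16].
Step 3: zip pairs them: [(0, 0), (1, 1), (2, 4), (3, 9), (4, 16)].
Therefore res = [(0, 0), (1, 1), (2, 4), (3, 9), (4, 16)].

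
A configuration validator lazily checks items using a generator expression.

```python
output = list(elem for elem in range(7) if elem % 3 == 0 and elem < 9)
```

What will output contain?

Step 1: Filter range(7) where elem % 3 == 0 and elem < 9:
  elem=0: both conditions met, included
  elem=1: excluded (1 % 3 != 0)
  elem=2: excluded (2 % 3 != 0)
  elem=3: both conditions met, included
  elem=4: excluded (4 % 3 != 0)
  elem=5: excluded (5 % 3 != 0)
  elem=6: both conditions met, included
Therefore output = [0, 3, 6].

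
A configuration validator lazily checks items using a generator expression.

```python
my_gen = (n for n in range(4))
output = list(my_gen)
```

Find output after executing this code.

Step 1: Generator expression iterates range(4): [0, 1, 2, 3].
Step 2: list() collects all values.
Therefore output = [0, 1, 2, 3].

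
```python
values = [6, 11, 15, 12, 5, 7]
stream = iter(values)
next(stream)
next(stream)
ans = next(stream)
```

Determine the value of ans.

Step 1: Create iterator over [6, 11, 15, 12, 5, 7].
Step 2: next() consumes 6.
Step 3: next() consumes 11.
Step 4: next() returns 15.
Therefore ans = 15.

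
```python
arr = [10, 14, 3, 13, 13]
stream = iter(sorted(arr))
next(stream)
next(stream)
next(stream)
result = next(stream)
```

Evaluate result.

Step 1: sorted([10, 14, 3, 13, 13]) = [3, 10, 13, 13, 14].
Step 2: Create iterator and skip 3 elements.
Step 3: next() returns 13.
Therefore result = 13.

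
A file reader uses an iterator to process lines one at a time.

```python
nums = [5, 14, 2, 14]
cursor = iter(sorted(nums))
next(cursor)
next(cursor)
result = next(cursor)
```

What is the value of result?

Step 1: sorted([5, 14, 2, 14]) = [2, 5, 14, 14].
Step 2: Create iterator and skip 2 elements.
Step 3: next() returns 14.
Therefore result = 14.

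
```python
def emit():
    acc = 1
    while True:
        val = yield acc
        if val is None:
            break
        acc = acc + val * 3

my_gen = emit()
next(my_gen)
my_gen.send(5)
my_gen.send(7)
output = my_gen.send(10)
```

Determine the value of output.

Step 1: next() -> yield acc=1.
Step 2: send(5) -> val=5, acc = 1 + 5*3 = 16, yield 16.
Step 3: send(7) -> val=7, acc = 16 + 7*3 = 37, yield 37.
Step 4: send(10) -> val=10, acc = 37 + 10*3 = 67, yield 67.
Therefore output = 67.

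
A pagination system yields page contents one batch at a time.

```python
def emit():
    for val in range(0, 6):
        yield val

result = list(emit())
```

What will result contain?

Step 1: The generator yields each value from range(0, 6).
Step 2: list() consumes all yields: [0, 1, 2, 3, 4, 5].
Therefore result = [0, 1, 2, 3, 4, 5].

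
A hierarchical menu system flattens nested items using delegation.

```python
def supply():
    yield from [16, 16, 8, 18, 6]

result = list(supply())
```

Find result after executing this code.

Step 1: yield from delegates to the iterable, yielding each element.
Step 2: Collected values: [16, 16, 8, 18, 6].
Therefore result = [16, 16, 8, 18, 6].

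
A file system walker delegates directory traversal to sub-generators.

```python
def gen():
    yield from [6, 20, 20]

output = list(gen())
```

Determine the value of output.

Step 1: yield from delegates to the iterable, yielding each element.
Step 2: Collected values: [6, 20, 20].
Therefore output = [6, 20, 20].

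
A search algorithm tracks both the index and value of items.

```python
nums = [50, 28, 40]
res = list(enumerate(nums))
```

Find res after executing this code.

Step 1: enumerate pairs each element with its index:
  (0, 50)
  (1, 28)
  (2, 40)
Therefore res = [(0, 50), (1, 28), (2, 40)].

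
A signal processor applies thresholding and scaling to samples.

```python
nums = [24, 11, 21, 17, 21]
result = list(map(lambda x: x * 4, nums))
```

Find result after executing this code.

Step 1: Apply lambda x: x * 4 to each element:
  24 -> 96
  11 -> 44
  21 -> 84
  17 -> 68
  21 -> 84
Therefore result = [96, 44, 84, 68, 84].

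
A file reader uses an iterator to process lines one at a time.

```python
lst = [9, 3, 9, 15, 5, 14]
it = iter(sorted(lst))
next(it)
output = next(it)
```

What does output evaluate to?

Step 1: sorted([9, 3, 9, 15, 5, 14]) = [3, 5, 9, 9, 14, 15].
Step 2: Create iterator and skip 1 elements.
Step 3: next() returns 5.
Therefore output = 5.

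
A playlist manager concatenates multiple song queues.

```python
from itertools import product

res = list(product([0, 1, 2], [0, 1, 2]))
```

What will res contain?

Step 1: product([0, 1, 2], [0, 1, 2]) gives all pairs:
  (0, 0)
  (0, 1)
  (0, 2)
  (1, 0)
  (1, 1)
  (1, 2)
  (2, 0)
  (2, 1)
  (2, 2)
Therefore res = [(0, 0), (0, 1), (0, 2), (1, 0), (1, 1), (1, 2), (2, 0), (2, 1), (2, 2)].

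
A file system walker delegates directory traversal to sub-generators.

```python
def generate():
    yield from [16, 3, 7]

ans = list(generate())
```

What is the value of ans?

Step 1: yield from delegates to the iterable, yielding each element.
Step 2: Collected values: [16, 3, 7].
Therefore ans = [16, 3, 7].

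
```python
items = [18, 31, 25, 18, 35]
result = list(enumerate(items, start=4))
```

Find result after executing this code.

Step 1: enumerate with start=4:
  (4, 18)
  (5, 31)
  (6, 25)
  (7, 18)
  (8, 35)
Therefore result = [(4, 18), (5, 31), (6, 25), (7, 18), (8, 35)].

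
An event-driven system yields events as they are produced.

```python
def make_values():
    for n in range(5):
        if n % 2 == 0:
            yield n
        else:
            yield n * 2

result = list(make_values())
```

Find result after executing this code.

Step 1: For each n in range(5), yield n if even, else n*2:
  n=0 (even): yield 0
  n=1 (odd): yield 1*2 = 2
  n=2 (even): yield 2
  n=3 (odd): yield 3*2 = 6
  n=4 (even): yield 4
Therefore result = [0, 2, 2, 6, 4].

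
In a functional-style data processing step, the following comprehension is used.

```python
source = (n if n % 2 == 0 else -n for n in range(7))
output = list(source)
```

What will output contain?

Step 1: For each n in range(7), yield n if even, else -n:
  n=0: even, yield 0
  n=1: odd, yield -1
  n=2: even, yield 2
  n=3: odd, yield -3
  n=4: even, yield 4
  n=5: odd, yield -5
  n=6: even, yield 6
Therefore output = [0, -1, 2, -3, 4, -5, 6].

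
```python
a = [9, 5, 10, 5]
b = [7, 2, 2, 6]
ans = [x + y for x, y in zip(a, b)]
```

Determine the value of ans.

Step 1: Add corresponding elements:
  9 + 7 = 16
  5 + 2 = 7
  10 + 2 = 12
  5 + 6 = 11
Therefore ans = [16, 7, 12, 11].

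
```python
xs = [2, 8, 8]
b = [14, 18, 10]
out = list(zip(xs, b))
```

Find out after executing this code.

Step 1: zip pairs elements at same index:
  Index 0: (2, 14)
  Index 1: (8, 18)
  Index 2: (8, 10)
Therefore out = [(2, 14), (8, 18), (8, 10)].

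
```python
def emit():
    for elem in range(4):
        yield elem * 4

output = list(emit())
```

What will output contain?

Step 1: For each elem in range(4), yield elem * 4:
  elem=0: yield 0 * 4 = 0
  elem=1: yield 1 * 4 = 4
  elem=2: yield 2 * 4 = 8
  elem=3: yield 3 * 4 = 12
Therefore output = [0, 4, 8, 12].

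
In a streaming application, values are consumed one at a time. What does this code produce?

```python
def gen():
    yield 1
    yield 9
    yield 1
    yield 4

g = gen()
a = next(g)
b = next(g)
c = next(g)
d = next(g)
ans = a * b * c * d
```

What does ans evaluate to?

Step 1: Create generator and consume all values:
  a = next(g) = 1
  b = next(g) = 9
  c = next(g) = 1
  d = next(g) = 4
Step 2: ans = 1 * 9 * 1 * 4 = 36.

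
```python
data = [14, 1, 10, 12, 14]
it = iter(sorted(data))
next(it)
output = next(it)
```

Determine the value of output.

Step 1: sorted([14, 1, 10, 12, 14]) = [1, 10, 12, 14, 14].
Step 2: Create iterator and skip 1 elements.
Step 3: next() returns 10.
Therefore output = 10.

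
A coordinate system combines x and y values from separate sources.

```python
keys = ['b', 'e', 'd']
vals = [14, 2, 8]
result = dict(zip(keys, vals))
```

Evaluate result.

Step 1: zip pairs keys with values:
  'b' -> 14
  'e' -> 2
  'd' -> 8
Therefore result = {'b': 14, 'e': 2, 'd': 8}.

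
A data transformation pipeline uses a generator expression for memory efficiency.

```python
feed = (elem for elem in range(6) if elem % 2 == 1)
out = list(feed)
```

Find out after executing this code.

Step 1: Filter range(6) keeping only odd values:
  elem=0: even, excluded
  elem=1: odd, included
  elem=2: even, excluded
  elem=3: odd, included
  elem=4: even, excluded
  elem=5: odd, included
Therefore out = [1, 3, 5].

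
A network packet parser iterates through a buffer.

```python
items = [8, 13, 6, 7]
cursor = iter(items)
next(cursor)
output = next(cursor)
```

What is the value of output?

Step 1: Create iterator over [8, 13, 6, 7].
Step 2: next() consumes 8.
Step 3: next() returns 13.
Therefore output = 13.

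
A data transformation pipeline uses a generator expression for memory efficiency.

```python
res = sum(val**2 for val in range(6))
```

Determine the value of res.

Step 1: Compute val**2 for each val in range(6):
  val=0: 0**2 = 0
  val=1: 1**2 = 1
  val=2: 2**2 = 4
  val=3: 3**2 = 9
  val=4: 4**2 = 16
  val=5: 5**2 = 25
Step 2: sum = 0 + 1 + 4 + 9 + 16 + 25 = 55.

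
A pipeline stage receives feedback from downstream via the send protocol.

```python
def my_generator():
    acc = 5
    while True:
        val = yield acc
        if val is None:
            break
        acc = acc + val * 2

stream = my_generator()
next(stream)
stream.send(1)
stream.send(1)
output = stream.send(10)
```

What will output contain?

Step 1: next() -> yield acc=5.
Step 2: send(1) -> val=1, acc = 5 + 1*2 = 7, yield 7.
Step 3: send(1) -> val=1, acc = 7 + 1*2 = 9, yield 9.
Step 4: send(10) -> val=10, acc = 9 + 10*2 = 29, yield 29.
Therefore output = 29.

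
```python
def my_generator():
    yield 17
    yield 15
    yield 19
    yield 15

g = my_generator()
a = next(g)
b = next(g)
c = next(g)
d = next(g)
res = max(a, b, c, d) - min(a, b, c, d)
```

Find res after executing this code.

Step 1: Create generator and consume all values:
  a = next(g) = 17
  b = next(g) = 15
  c = next(g) = 19
  d = next(g) = 15
Step 2: max = 19, min = 15, res = 19 - 15 = 4.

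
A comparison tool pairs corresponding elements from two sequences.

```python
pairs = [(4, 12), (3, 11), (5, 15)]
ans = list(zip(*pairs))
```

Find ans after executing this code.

Step 1: zip(*pairs) transposes: unzips [(4, 12), (3, 11), (5, 15)] into separate sequences.
Step 2: First elements: (4, 3, 5), second elements: (12, 11, 15).
Therefore ans = [(4, 3, 5), (12, 11, 15)].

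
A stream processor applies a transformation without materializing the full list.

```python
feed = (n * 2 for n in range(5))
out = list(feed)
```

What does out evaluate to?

Step 1: For each n in range(5), compute n*2:
  n=0: 0*2 = 0
  n=1: 1*2 = 2
  n=2: 2*2 = 4
  n=3: 3*2 = 6
  n=4: 4*2 = 8
Therefore out = [0, 2, 4, 6, 8].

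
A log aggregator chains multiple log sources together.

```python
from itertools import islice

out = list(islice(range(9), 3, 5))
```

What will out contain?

Step 1: islice(range(9), 3, 5) takes elements at indices [3, 5).
Step 2: Elements: [3, 4].
Therefore out = [3, 4].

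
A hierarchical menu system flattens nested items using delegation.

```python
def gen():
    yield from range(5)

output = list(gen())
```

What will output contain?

Step 1: yield from delegates to the iterable, yielding each element.
Step 2: Collected values: [0, 1, 2, 3, 4].
Therefore output = [0, 1, 2, 3, 4].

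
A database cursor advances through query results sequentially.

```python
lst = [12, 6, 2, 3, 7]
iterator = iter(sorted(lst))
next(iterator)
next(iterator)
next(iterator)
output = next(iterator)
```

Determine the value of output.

Step 1: sorted([12, 6, 2, 3, 7]) = [2, 3, 6, 7, 12].
Step 2: Create iterator and skip 3 elements.
Step 3: next() returns 7.
Therefore output = 7.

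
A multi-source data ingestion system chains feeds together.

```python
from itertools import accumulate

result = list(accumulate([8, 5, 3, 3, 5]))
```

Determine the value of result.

Step 1: accumulate computes running sums:
  + 8 = 8
  + 5 = 13
  + 3 = 16
  + 3 = 19
  + 5 = 24
Therefore result = [8, 13, 16, 19, 24].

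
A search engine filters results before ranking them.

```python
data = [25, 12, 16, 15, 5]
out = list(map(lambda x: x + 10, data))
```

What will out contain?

Step 1: Apply lambda x: x + 10 to each element:
  25 -> 35
  12 -> 22
  16 -> 26
  15 -> 25
  5 -> 15
Therefore out = [35, 22, 26, 25, 15].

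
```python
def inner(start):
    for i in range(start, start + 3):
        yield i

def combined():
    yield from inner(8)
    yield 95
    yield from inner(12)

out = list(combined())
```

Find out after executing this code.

Step 1: combined() delegates to inner(8):
  yield 8
  yield 9
  yield 10
Step 2: yield 95
Step 3: Delegates to inner(12):
  yield 12
  yield 13
  yield 14
Therefore out = [8, 9, 10, 95, 12, 13, 14].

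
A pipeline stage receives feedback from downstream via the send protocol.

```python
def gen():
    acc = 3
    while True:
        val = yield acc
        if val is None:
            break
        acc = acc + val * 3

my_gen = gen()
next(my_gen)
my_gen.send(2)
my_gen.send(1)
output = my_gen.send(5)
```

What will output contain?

Step 1: next() -> yield acc=3.
Step 2: send(2) -> val=2, acc = 3 + 2*3 = 9, yield 9.
Step 3: send(1) -> val=1, acc = 9 + 1*3 = 12, yield 12.
Step 4: send(5) -> val=5, acc = 12 + 5*3 = 27, yield 27.
Therefore output = 27.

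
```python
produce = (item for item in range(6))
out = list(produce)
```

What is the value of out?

Step 1: Generator expression iterates range(6): [0, 1, 2, 3, 4, 5].
Step 2: list() collects all values.
Therefore out = [0, 1, 2, 3, 4, 5].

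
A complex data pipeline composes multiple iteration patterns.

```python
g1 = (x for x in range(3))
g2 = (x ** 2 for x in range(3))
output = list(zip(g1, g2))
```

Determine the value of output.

Step 1: g1 produces [0, 1, 2].
Step 2: g2 produces [0, 1, 4].
Step 3: zip pairs them: [(0, 0), (1, 1), (2, 4)].
Therefore output = [(0, 0), (1, 1), (2, 4)].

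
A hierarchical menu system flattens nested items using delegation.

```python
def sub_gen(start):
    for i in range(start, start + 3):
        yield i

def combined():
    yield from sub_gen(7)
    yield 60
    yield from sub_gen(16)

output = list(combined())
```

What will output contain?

Step 1: combined() delegates to sub_gen(7):
  yield 7
  yield 8
  yield 9
Step 2: yield 60
Step 3: Delegates to sub_gen(16):
  yield 16
  yield 17
  yield 18
Therefore output = [7, 8, 9, 60, 16, 17, 18].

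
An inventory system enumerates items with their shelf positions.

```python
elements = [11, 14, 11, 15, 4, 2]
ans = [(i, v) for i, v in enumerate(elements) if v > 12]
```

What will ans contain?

Step 1: Filter enumerate([11, 14, 11, 15, 4, 2]) keeping v > 12:
  (0, 11): 11 <= 12, excluded
  (1, 14): 14 > 12, included
  (2, 11): 11 <= 12, excluded
  (3, 15): 15 > 12, included
  (4, 4): 4 <= 12, excluded
  (5, 2): 2 <= 12, excluded
Therefore ans = [(1, 14), (3, 15)].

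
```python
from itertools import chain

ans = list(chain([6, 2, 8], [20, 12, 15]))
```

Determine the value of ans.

Step 1: chain() concatenates iterables: [6, 2, 8] + [20, 12, 15].
Therefore ans = [6, 2, 8, 20, 12, 15].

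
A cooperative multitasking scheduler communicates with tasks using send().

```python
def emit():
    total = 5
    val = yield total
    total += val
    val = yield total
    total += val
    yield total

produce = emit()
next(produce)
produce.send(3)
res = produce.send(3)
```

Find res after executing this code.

Step 1: next() -> yield total=5.
Step 2: send(3) -> val=3, total = 5+3 = 8, yield 8.
Step 3: send(3) -> val=3, total = 8+3 = 11, yield 11.
Therefore res = 11.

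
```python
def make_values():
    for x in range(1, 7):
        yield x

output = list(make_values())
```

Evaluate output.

Step 1: The generator yields each value from range(1, 7).
Step 2: list() consumes all yields: [1, 2, 3, 4, 5, 6].
Therefore output = [1, 2, 3, 4, 5, 6].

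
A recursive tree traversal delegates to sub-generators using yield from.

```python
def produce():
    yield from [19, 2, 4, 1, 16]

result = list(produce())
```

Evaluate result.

Step 1: yield from delegates to the iterable, yielding each element.
Step 2: Collected values: [19, 2, 4, 1, 16].
Therefore result = [19, 2, 4, 1, 16].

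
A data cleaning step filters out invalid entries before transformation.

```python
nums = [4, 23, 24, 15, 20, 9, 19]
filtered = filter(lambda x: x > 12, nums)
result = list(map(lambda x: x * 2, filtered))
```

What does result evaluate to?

Step 1: Filter nums for elements > 12:
  4: removed
  23: kept
  24: kept
  15: kept
  20: kept
  9: removed
  19: kept
Step 2: Map x * 2 on filtered [23, 24, 15, 20, 19]:
  23 -> 46
  24 -> 48
  15 -> 30
  20 -> 40
  19 -> 38
Therefore result = [46, 48, 30, 40, 38].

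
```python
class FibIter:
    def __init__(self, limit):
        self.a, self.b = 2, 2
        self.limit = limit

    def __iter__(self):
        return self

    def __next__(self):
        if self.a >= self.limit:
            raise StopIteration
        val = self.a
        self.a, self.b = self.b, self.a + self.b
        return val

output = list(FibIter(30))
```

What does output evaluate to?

Step 1: Fibonacci-like sequence (a=2, b=2) until >= 30:
  Yield 2, then a,b = 2,4
  Yield 2, then a,b = 4,6
  Yield 4, then a,b = 6,10
  Yield 6, then a,b = 10,16
  Yield 10, then a,b = 16,26
  Yield 16, then a,b = 26,42
  Yield 26, then a,b = 42,68
Step 2: 42 >= 30, stop.
Therefore output = [2, 2, 4, 6, 10, 16, 26].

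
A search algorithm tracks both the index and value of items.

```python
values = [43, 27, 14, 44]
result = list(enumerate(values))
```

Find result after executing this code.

Step 1: enumerate pairs each element with its index:
  (0, 43)
  (1, 27)
  (2, 14)
  (3, 44)
Therefore result = [(0, 43), (1, 27), (2, 14), (3, 44)].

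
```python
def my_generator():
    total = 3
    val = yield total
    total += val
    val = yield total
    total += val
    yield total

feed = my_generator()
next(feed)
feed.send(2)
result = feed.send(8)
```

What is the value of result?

Step 1: next() -> yield total=3.
Step 2: send(2) -> val=2, total = 3+2 = 5, yield 5.
Step 3: send(8) -> val=8, total = 5+8 = 13, yield 13.
Therefore result = 13.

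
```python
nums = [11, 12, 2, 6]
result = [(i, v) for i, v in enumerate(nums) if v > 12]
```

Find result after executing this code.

Step 1: Filter enumerate([11, 12, 2, 6]) keeping v > 12:
  (0, 11): 11 <= 12, excluded
  (1, 12): 12 <= 12, excluded
  (2, 2): 2 <= 12, excluded
  (3, 6): 6 <= 12, excluded
Therefore result = [].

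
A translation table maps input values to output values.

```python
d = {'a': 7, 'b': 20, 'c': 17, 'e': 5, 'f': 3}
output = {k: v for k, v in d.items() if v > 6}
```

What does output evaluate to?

Step 1: Filter items where value > 6:
  'a': 7 > 6: kept
  'b': 20 > 6: kept
  'c': 17 > 6: kept
  'e': 5 <= 6: removed
  'f': 3 <= 6: removed
Therefore output = {'a': 7, 'b': 20, 'c': 17}.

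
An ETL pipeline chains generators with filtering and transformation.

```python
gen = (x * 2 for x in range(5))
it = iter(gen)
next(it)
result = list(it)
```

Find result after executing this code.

Step 1: Generator produces [0, 2, 4, 6, 8].
Step 2: next(it) consumes first element (0).
Step 3: list(it) collects remaining: [2, 4, 6, 8].
Therefore result = [2, 4, 6, 8].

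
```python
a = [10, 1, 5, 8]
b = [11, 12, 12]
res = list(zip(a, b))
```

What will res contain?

Step 1: zip stops at shortest (len(a)=4, len(b)=3):
  Index 0: (10, 11)
  Index 1: (1, 12)
  Index 2: (5, 12)
Step 2: Last element of a (8) has no pair, dropped.
Therefore res = [(10, 11), (1, 12), (5, 12)].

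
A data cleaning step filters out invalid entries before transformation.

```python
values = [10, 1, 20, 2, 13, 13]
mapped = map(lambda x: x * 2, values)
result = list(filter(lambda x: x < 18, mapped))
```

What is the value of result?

Step 1: Map x * 2:
  10 -> 20
  1 -> 2
  20 -> 40
  2 -> 4
  13 -> 26
  13 -> 26
Step 2: Filter for < 18:
  20: removed
  2: kept
  40: removed
  4: kept
  26: removed
  26: removed
Therefore result = [2, 4].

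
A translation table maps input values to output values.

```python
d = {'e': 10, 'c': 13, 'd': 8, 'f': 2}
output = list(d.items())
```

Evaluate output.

Step 1: d.items() returns (key, value) pairs in insertion order.
Therefore output = [('e', 10), ('c', 13), ('d', 8), ('f', 2)].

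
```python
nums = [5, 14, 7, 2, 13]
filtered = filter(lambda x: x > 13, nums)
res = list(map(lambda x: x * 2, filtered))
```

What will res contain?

Step 1: Filter nums for elements > 13:
  5: removed
  14: kept
  7: removed
  2: removed
  13: removed
Step 2: Map x * 2 on filtered [14]:
  14 -> 28
Therefore res = [28].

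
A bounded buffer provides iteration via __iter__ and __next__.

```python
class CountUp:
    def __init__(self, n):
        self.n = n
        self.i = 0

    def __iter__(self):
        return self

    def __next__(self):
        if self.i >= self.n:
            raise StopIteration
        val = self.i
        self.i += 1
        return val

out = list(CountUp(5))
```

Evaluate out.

Step 1: CountUp(5) creates an iterator counting 0 to 4.
Step 2: list() consumes all values: [0, 1, 2, 3, 4].
Therefore out = [0, 1, 2, 3, 4].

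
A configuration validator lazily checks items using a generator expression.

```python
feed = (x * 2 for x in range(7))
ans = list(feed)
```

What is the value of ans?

Step 1: For each x in range(7), compute x*2:
  x=0: 0*2 = 0
  x=1: 1*2 = 2
  x=2: 2*2 = 4
  x=3: 3*2 = 6
  x=4: 4*2 = 8
  x=5: 5*2 = 10
  x=6: 6*2 = 12
Therefore ans = [0, 2, 4, 6, 8, 10, 12].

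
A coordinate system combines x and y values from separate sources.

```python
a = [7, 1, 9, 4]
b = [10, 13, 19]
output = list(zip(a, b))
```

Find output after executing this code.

Step 1: zip stops at shortest (len(a)=4, len(b)=3):
  Index 0: (7, 10)
  Index 1: (1, 13)
  Index 2: (9, 19)
Step 2: Last element of a (4) has no pair, dropped.
Therefore output = [(7, 10), (1, 13), (9, 19)].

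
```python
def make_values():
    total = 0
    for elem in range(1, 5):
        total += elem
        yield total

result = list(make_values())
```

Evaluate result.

Step 1: Generator accumulates running sum:
  elem=1: total = 1, yield 1
  elem=2: total = 3, yield 3
  elem=3: total = 6, yield 6
  elem=4: total = 10, yield 10
Therefore result = [1, 3, 6, 10].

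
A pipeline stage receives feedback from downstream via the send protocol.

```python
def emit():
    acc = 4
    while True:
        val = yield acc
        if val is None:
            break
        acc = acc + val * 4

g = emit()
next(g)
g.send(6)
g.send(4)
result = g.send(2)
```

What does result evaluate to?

Step 1: next() -> yield acc=4.
Step 2: send(6) -> val=6, acc = 4 + 6*4 = 28, yield 28.
Step 3: send(4) -> val=4, acc = 28 + 4*4 = 44, yield 44.
Step 4: send(2) -> val=2, acc = 44 + 2*4 = 52, yield 52.
Therefore result = 52.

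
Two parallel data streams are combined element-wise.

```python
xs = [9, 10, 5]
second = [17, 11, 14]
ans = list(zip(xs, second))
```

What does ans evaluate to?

Step 1: zip pairs elements at same index:
  Index 0: (9, 17)
  Index 1: (10, 11)
  Index 2: (5, 14)
Therefore ans = [(9, 17), (10, 11), (5, 14)].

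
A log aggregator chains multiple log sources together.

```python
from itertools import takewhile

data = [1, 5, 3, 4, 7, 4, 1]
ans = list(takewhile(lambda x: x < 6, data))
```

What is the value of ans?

Step 1: takewhile stops at first element >= 6:
  1 < 6: take
  5 < 6: take
  3 < 6: take
  4 < 6: take
  7 >= 6: stop
Therefore ans = [1, 5, 3, 4].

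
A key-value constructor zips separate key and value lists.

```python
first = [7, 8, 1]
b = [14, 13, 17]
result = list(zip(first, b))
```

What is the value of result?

Step 1: zip pairs elements at same index:
  Index 0: (7, 14)
  Index 1: (8, 13)
  Index 2: (1, 17)
Therefore result = [(7, 14), (8, 13), (1, 17)].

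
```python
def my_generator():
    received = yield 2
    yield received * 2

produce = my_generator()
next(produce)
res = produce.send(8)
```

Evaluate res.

Step 1: next(produce) advances to first yield, producing 2.
Step 2: send(8) resumes, received = 8.
Step 3: yield received * 2 = 8 * 2 = 16.
Therefore res = 16.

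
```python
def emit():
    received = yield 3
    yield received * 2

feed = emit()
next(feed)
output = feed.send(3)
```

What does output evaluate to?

Step 1: next(feed) advances to first yield, producing 3.
Step 2: send(3) resumes, received = 3.
Step 3: yield received * 2 = 3 * 2 = 6.
Therefore output = 6.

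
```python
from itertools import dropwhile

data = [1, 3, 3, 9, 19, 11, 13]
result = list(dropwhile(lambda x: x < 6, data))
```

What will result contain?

Step 1: dropwhile drops elements while < 6:
  1 < 6: dropped
  3 < 6: dropped
  3 < 6: dropped
  9: kept (dropping stopped)
Step 2: Remaining elements kept regardless of condition.
Therefore result = [9, 19, 11, 13].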